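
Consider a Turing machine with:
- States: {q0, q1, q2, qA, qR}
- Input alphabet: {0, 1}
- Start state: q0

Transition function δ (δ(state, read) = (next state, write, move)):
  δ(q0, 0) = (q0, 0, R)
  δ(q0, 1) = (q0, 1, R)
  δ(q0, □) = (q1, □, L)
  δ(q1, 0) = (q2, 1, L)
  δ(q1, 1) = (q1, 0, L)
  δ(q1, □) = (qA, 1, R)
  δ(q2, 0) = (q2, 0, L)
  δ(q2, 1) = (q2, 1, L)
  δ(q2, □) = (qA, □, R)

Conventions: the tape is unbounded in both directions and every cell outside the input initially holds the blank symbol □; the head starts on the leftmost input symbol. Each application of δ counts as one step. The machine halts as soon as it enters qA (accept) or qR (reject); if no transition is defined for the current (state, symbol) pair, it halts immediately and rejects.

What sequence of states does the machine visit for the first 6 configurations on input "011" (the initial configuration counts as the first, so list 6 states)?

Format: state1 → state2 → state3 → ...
Step 0: [q0]011 (head at position 0)
Step 1: δ(q0, 0) = (q0, 0, R)  ⊢  0[q0]11 (head at position 1)
Step 2: δ(q0, 1) = (q0, 1, R)  ⊢  01[q0]1 (head at position 2)
Step 3: δ(q0, 1) = (q0, 1, R)  ⊢  011[q0]□ (head at position 3)
Step 4: δ(q0, □) = (q1, □, L)  ⊢  01[q1]1□ (head at position 2)
Step 5: δ(q1, 1) = (q1, 0, L)  ⊢  0[q1]10□ (head at position 1)
Reading off the states of these 6 configurations: q0 → q0 → q0 → q0 → q1 → q1

Final answer: q0 → q0 → q0 → q0 → q1 → q1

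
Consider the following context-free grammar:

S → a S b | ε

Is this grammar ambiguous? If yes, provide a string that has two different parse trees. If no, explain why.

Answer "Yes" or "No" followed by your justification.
At every step exactly one production applies: if the remaining string to generate is non-empty it starts with a and ends with b, forcing S → a S b; if it is empty, S → ε is forced. Hence each string a^n b^n has exactly one derivation (S → a S b applied n times, then S → ε) and one parse tree.

Final answer: No - the grammar is unambiguous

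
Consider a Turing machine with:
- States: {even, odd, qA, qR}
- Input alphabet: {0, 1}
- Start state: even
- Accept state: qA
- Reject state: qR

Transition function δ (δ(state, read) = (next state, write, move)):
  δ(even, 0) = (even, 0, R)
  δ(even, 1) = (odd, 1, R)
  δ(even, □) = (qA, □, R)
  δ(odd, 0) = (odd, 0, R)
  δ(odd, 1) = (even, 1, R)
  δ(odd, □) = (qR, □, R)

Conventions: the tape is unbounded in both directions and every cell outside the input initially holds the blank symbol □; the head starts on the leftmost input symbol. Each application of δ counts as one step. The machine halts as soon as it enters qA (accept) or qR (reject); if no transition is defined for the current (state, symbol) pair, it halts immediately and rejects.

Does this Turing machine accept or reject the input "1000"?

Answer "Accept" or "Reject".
Step 0: [even]1000 (head at position 0)
Step 1: δ(even, 1) = (odd, 1, R)  ⊢  1[odd]000 (head at position 1)
Step 2: δ(odd, 0) = (odd, 0, R)  ⊢  10[odd]00 (head at position 2)
Step 3: δ(odd, 0) = (odd, 0, R)  ⊢  100[odd]0 (head at position 3)
Step 4: δ(odd, 0) = (odd, 0, R)  ⊢  1000[odd]□ (head at position 4)
Step 5: δ(odd, □) = (qR, □, R)  ⊢  1000□[qR]□ (head at position 5)
The machine is in qR, so it halts and rejects.

Final answer: Reject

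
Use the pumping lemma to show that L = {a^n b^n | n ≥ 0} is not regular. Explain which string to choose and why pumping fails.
Language: L = {a^n b^n | n ≥ 0} (equal numbers of a's followed by b's)
Step 1: Assume for contradiction that L is regular, with pumping length p.
Step 2: Choose s = a^p b^p. Then s ∈ L (it has p a's followed by p b's) and |s| ≥ p.
Step 3: Consider any decomposition s = xyz with |xy| ≤ p and |y| > 0. Since |xy| ≤ p and the first p symbols of s are all a's, y = a^k for some k with 1 ≤ k ≤ p.
Step 4: Pumping up (i = 2): xy²z = a^(p+k) b^p, which has more a's than b's, so xy²z ∉ L.
This contradicts the pumping lemma, so L is not regular.

Final answer: Choose s = a^p b^p. Since |xy| ≤ p, y = a^k with k ≥ 1. Then xy²z = a^(p+k) b^p ∉ L.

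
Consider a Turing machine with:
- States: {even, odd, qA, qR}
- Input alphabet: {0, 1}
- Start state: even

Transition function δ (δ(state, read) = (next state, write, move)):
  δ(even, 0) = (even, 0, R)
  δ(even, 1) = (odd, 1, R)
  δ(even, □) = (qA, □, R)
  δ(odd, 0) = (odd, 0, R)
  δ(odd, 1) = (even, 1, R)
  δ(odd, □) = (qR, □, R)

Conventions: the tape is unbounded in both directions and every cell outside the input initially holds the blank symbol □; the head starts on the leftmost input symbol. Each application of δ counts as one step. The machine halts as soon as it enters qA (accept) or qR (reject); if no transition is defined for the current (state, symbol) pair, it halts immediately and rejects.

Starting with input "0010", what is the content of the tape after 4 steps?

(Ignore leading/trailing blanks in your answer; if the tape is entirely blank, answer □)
Step 0: [even]0010 (head at position 0)
Step 1: δ(even, 0) = (even, 0, R)  ⊢  0[even]010 (head at position 1)
Step 2: δ(even, 0) = (even, 0, R)  ⊢  00[even]10 (head at position 2)
Step 3: δ(even, 1) = (odd, 1, R)  ⊢  001[odd]0 (head at position 3)
Step 4: δ(odd, 0) = (odd, 0, R)  ⊢  0010[odd]□ (head at position 4)
Tape after 4 steps (ignoring surrounding blanks): 0010

Final answer: Tape: 0010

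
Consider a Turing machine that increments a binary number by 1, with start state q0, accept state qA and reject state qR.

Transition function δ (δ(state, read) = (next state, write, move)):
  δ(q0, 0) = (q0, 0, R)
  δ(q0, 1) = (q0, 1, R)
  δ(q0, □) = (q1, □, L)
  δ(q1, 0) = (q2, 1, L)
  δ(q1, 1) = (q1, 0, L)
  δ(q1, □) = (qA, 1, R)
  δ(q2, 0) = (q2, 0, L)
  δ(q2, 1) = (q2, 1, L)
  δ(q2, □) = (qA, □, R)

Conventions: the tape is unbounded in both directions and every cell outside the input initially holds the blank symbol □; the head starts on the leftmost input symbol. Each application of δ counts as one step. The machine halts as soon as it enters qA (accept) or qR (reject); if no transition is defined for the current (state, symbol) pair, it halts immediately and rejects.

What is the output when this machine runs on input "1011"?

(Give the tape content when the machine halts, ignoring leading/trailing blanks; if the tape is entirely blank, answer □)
Step 0: [q0]1011 (head at position 0)
Step 1: δ(q0, 1) = (q0, 1, R)  ⊢  1[q0]011 (head at position 1)
Step 2: δ(q0, 0) = (q0, 0, R)  ⊢  10[q0]11 (head at position 2)
Step 3: δ(q0, 1) = (q0, 1, R)  ⊢  101[q0]1 (head at position 3)
Step 4: δ(q0, 1) = (q0, 1, R)  ⊢  1011[q0]□ (head at position 4)
Step 5: δ(q0, □) = (q1, □, L)  ⊢  101[q1]1□ (head at position 3)
Step 6: δ(q1, 1) = (q1, 0, L)  ⊢  10[q1]10□ (head at position 2)
Step 7: δ(q1, 1) = (q1, 0, L)  ⊢  1[q1]000□ (head at position 1)
Step 8: δ(q1, 0) = (q2, 1, L)  ⊢  [q2]1100□ (head at position 0)
Step 9: δ(q2, 1) = (q2, 1, L)  ⊢  [q2]□1100□ (head at position -1)
Step 10: δ(q2, □) = (qA, □, R)  ⊢  □[qA]1100□ (head at position 0)
The machine is in qA, so it halts and accepts.
Tape content when halted (ignoring surrounding blanks): 1100

Final answer: Output: 1100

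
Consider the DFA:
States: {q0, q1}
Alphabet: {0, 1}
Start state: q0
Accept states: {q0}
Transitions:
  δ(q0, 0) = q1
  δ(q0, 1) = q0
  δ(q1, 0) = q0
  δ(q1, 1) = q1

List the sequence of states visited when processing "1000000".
Starting at q0
Read '1': q0 -> q0
Read '0': q0 -> q1
Read '0': q1 -> q0
Read '0': q0 -> q1
Read '0': q1 -> q0
Read '0': q0 -> q1
Read '0': q1 -> q0

Final answer: q0 -> q0 -> q1 -> q0 -> q1 -> q0 -> q1 -> q0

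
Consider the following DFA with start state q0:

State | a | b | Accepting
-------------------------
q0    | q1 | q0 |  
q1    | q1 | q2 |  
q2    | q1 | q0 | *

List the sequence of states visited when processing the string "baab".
q0 → q0 → q1 → q1 → q2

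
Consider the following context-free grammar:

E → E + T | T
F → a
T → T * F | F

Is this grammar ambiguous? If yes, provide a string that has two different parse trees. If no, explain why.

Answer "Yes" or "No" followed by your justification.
This is the standard stratified expression grammar: '+' is introduced only by the left-recursive rule E → E + T and '*' only by the left-recursive rule T → T * F, with F → a. For any string, the last '+' must be the one produced at the root E (everything after it is a T containing no '+'), and likewise within each T the last '*' is produced at its root. This fixes the parse tree uniquely (left-associative, '*' binding tighter than '+'), so every string has exactly one parse tree.

Final answer: No - the grammar is unambiguous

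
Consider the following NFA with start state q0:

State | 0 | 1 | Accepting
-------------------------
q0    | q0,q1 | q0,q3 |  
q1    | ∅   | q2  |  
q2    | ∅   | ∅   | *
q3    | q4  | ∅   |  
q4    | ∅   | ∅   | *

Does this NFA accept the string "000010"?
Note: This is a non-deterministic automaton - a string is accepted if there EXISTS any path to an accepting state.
Track the set of states the NFA could be in: start {q0}
Read '0': {q0} → {q0, q1}
Read '0': {q0, q1} → {q0, q1}
Read '0': {q0, q1} → {q0, q1}
Read '0': {q0, q1} → {q0, q1}
Read '1': {q0, q1} → {q0, q2, q3}
Read '0': {q0, q2, q3} → {q0, q1, q4}
Final set {q0, q1, q4} contains accepting state(s) {q4} → accepted.

Final answer: Yes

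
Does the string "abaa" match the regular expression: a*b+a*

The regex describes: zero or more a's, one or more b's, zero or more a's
Yes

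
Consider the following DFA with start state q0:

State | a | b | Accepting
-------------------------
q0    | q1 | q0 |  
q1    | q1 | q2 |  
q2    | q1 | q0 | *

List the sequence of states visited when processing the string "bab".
q0 → q0 → q1 → q2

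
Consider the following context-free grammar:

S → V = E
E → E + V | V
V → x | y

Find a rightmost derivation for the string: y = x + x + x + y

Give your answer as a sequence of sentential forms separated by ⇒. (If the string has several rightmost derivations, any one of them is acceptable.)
Start with S.
Step 1: the rightmost non-terminal is S; apply S → V = E:  V = E
Step 2: the rightmost non-terminal is E; apply E → E + V:  V = E + V
Step 3: the rightmost non-terminal is V; apply V → y:  V = E + y
Step 4: the rightmost non-terminal is E; apply E → E + V:  V = E + V + y
Step 5: the rightmost non-terminal is V; apply V → x:  V = E + x + y
Step 6: the rightmost non-terminal is E; apply E → E + V:  V = E + V + x + y
Step 7: the rightmost non-terminal is V; apply V → x:  V = E + x + x + y
Step 8: the rightmost non-terminal is E; apply E → V:  V = V + x + x + y
Step 9: the rightmost non-terminal is V; apply V → x:  V = x + x + x + y
Step 10: the rightmost non-terminal is V; apply V → y:  y = x + x + x + y

Final answer: S ⇒ V = E ⇒ V = E + V ⇒ V = E + y ⇒ V = E + V + y ⇒ V = E + x + y ⇒ V = E + V + x + y ⇒ V = E + x + x + y ⇒ V = V + x + x + y ⇒ V = x + x + x + y ⇒ y = x + x + x + y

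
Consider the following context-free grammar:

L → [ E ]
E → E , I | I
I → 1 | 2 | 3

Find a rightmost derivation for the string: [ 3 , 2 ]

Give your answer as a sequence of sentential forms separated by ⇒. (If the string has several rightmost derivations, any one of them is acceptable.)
Start with L.
Step 1: the rightmost non-terminal is L; apply L → [ E ]:  [ E ]
Step 2: the rightmost non-terminal is E; apply E → E , I:  [ E , I ]
Step 3: the rightmost non-terminal is I; apply I → 2:  [ E , 2 ]
Step 4: the rightmost non-terminal is E; apply E → I:  [ I , 2 ]
Step 5: the rightmost non-terminal is I; apply I → 3:  [ 3 , 2 ]

Final answer: L ⇒ [ E ] ⇒ [ E , I ] ⇒ [ E , 2 ] ⇒ [ I , 2 ] ⇒ [ 3 , 2 ]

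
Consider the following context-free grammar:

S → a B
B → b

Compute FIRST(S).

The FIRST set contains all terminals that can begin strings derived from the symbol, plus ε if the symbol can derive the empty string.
S has the single production S → a B, whose right-hand side begins with the terminal a. So FIRST(S) = {a}.

Final answer: {a}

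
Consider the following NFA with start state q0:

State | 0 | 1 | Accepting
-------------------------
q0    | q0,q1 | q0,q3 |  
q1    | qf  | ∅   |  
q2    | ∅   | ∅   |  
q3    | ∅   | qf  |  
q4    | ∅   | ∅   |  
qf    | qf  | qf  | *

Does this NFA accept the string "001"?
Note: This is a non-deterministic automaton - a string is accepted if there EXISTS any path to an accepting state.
Track the set of states the NFA could be in: start {q0}
Read '0': {q0} → {q0, q1}
Read '0': {q0, q1} → {q0, q1, qf}
Read '1': {q0, q1, qf} → {q0, q3, qf}
Final set {q0, q3, qf} contains accepting state(s) {qf} → accepted.

Final answer: Yes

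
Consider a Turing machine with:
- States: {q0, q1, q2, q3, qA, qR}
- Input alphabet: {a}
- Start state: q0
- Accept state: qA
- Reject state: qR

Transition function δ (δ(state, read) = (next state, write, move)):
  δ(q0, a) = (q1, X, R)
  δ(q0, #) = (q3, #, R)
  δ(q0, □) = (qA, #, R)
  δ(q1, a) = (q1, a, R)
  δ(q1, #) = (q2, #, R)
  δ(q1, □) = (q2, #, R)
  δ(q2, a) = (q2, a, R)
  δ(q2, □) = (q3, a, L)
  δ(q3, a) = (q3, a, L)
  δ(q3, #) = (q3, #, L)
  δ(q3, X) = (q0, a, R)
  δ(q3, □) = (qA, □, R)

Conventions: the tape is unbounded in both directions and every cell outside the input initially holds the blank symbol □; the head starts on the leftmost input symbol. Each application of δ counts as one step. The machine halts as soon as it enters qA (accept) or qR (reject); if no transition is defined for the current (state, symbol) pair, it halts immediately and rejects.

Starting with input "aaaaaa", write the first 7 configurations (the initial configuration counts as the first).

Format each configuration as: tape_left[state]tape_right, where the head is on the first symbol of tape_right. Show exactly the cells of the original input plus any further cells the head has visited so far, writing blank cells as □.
Step 0: [q0]aaaaaa (head at position 0)
Step 1: δ(q0, a) = (q1, X, R)  ⊢  X[q1]aaaaa (head at position 1)
Step 2: δ(q1, a) = (q1, a, R)  ⊢  Xa[q1]aaaa (head at position 2)
Step 3: δ(q1, a) = (q1, a, R)  ⊢  Xaa[q1]aaa (head at position 3)
Step 4: δ(q1, a) = (q1, a, R)  ⊢  Xaaa[q1]aa (head at position 4)
Step 5: δ(q1, a) = (q1, a, R)  ⊢  Xaaaa[q1]a (head at position 5)
Step 6: δ(q1, a) = (q1, a, R)  ⊢  Xaaaaa[q1]□ (head at position 6)

Final answer: [q0]aaaaaa ⊢ X[q1]aaaaa ⊢ Xa[q1]aaaa ⊢ Xaa[q1]aaa ⊢ Xaaa[q1]aa ⊢ Xaaaa[q1]a ⊢ Xaaaaa[q1]□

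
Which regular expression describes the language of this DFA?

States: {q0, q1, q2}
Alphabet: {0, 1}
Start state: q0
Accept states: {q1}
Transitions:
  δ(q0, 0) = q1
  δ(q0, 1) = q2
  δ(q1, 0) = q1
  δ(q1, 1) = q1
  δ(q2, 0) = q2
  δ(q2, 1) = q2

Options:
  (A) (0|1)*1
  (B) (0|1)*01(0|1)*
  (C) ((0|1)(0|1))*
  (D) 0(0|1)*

Testing sample strings against the DFA:
  '1111' -> rejected
  '00' -> accepted
  '11' -> rejected
  '1110' -> rejected
Checking each option for a counterexample:
  (A) (0|1)*1: '0' is accepted by the DFA but does not match the regex → eliminated
  (B) (0|1)*01(0|1)*: '0' is accepted by the DFA but does not match the regex → eliminated
  (C) ((0|1)(0|1))*: ε is rejected by the DFA but matches the regex → eliminated
  (D) 0(0|1)*: agrees with the DFA on all strings of length ≤ 4
Only (D) 0(0|1)* is consistent with the DFA.

Final answer: (D) 0(0|1)*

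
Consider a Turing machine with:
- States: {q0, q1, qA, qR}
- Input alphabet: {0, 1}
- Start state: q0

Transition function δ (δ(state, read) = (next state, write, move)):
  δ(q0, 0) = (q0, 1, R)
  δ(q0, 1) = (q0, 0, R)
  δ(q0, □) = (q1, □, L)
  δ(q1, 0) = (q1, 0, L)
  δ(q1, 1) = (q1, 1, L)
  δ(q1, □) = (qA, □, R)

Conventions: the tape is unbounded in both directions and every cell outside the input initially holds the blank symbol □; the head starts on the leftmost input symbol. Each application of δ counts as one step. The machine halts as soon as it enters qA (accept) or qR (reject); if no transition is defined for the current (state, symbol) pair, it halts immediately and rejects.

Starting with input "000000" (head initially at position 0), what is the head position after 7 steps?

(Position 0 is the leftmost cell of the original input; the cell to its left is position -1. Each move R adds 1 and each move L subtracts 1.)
Step 0: [q0]000000 (head at position 0)
Step 1: δ(q0, 0) = (q0, 1, R)  ⊢  1[q0]00000 (head at position 1)
Step 2: δ(q0, 0) = (q0, 1, R)  ⊢  11[q0]0000 (head at position 2)
Step 3: δ(q0, 0) = (q0, 1, R)  ⊢  111[q0]000 (head at position 3)
Step 4: δ(q0, 0) = (q0, 1, R)  ⊢  1111[q0]00 (head at position 4)
Step 5: δ(q0, 0) = (q0, 1, R)  ⊢  11111[q0]0 (head at position 5)
Step 6: δ(q0, 0) = (q0, 1, R)  ⊢  111111[q0]□ (head at position 6)
Step 7: δ(q0, □) = (q1, □, L)  ⊢  11111[q1]1□ (head at position 5)
Head position after 7 steps: 5

Final answer: Position 5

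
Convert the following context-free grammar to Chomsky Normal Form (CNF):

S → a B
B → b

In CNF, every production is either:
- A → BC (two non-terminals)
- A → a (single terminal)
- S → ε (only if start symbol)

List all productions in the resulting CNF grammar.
The grammar has no ε-productions or unit productions to eliminate.
S → a B has terminal a in a right-hand side of length ≥ 2: introduce T_a → a and use T_a in place of a.
B → b is already in CNF (single terminal) – keep it.
S → a B becomes S → T_a B.
Resulting CNF grammar (3 productions): T_a → a; B → b; S → T_a B

Final answer: T_a → a; B → b; S → T_a B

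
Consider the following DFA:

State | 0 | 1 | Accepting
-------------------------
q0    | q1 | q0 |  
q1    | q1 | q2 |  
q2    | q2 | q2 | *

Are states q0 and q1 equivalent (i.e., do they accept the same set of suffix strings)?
Try the suffix "1".
From q0: q0 → q0 — not accepting.
From q1: q1 → q2 — accepting.
The two states disagree on this suffix, so they are not equivalent.

Final answer: No. Distinguishing string: "1" - accepted from q1 but not from q0.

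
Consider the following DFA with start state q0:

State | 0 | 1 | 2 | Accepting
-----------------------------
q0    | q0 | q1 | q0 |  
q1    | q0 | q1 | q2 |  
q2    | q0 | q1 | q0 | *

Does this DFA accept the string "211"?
Start in q0.
Read '2': q0 → q0
Read '1': q0 → q1
Read '1': q1 → q1
Final state q1 is not accepting, so the string is rejected.

Final answer: No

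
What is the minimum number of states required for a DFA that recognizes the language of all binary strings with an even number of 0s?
Language: binary strings with an even number of 0s
Lower bound (Myhill–Nerode): the prefixes ε, 0 are pairwise distinguishable:
  ε vs 0: suffix ε distinguishes them (ε has zero 0s (accepted), 0 has one 0 (rejected))
So any DFA needs at least 2 states.
Upper bound: a DFA with 2 states exists (one state per class above).
Minimum states: 2

Final answer: 2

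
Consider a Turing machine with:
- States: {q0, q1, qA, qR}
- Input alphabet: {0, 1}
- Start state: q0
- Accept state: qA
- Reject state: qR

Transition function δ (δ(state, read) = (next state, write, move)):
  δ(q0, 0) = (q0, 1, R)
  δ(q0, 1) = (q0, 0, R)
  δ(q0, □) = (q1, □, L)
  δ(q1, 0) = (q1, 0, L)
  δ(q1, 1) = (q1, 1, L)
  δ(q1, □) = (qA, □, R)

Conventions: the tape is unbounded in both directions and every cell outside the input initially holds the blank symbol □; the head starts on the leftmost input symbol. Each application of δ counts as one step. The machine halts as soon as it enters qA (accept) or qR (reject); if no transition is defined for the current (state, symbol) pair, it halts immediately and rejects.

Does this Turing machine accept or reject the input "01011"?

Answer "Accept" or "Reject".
Step 0: [q0]01011 (head at position 0)
Step 1: δ(q0, 0) = (q0, 1, R)  ⊢  1[q0]1011 (head at position 1)
Step 2: δ(q0, 1) = (q0, 0, R)  ⊢  10[q0]011 (head at position 2)
Step 3: δ(q0, 0) = (q0, 1, R)  ⊢  101[q0]11 (head at position 3)
Step 4: δ(q0, 1) = (q0, 0, R)  ⊢  1010[q0]1 (head at position 4)
Step 5: δ(q0, 1) = (q0, 0, R)  ⊢  10100[q0]□ (head at position 5)
Step 6: δ(q0, □) = (q1, □, L)  ⊢  1010[q1]0□ (head at position 4)
Step 7: δ(q1, 0) = (q1, 0, L)  ⊢  101[q1]00□ (head at position 3)
Step 8: δ(q1, 0) = (q1, 0, L)  ⊢  10[q1]100□ (head at position 2)
Step 9: δ(q1, 1) = (q1, 1, L)  ⊢  1[q1]0100□ (head at position 1)
Step 10: δ(q1, 0) = (q1, 0, L)  ⊢  [q1]10100□ (head at position 0)
Step 11: δ(q1, 1) = (q1, 1, L)  ⊢  [q1]□10100□ (head at position -1)
Step 12: δ(q1, □) = (qA, □, R)  ⊢  □[qA]10100□ (head at position 0)
The machine is in qA, so it halts and accepts.

Final answer: Accept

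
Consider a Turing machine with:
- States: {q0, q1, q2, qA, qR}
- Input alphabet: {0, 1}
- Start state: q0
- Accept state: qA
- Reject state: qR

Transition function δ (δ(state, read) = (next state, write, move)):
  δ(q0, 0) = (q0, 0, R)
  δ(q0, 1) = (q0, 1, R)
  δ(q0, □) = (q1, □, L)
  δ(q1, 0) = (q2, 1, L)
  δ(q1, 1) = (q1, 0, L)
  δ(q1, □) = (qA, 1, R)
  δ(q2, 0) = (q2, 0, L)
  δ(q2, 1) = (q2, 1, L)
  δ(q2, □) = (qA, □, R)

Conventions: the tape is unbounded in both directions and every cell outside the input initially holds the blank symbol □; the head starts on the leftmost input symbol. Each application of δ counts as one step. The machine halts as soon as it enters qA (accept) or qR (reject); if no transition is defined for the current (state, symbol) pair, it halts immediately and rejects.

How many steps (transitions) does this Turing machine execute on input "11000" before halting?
Step 0: [q0]11000 (head at position 0)
Step 1: δ(q0, 1) = (q0, 1, R)  ⊢  1[q0]1000 (head at position 1)
Step 2: δ(q0, 1) = (q0, 1, R)  ⊢  11[q0]000 (head at position 2)
Step 3: δ(q0, 0) = (q0, 0, R)  ⊢  110[q0]00 (head at position 3)
Step 4: δ(q0, 0) = (q0, 0, R)  ⊢  1100[q0]0 (head at position 4)
Step 5: δ(q0, 0) = (q0, 0, R)  ⊢  11000[q0]□ (head at position 5)
Step 6: δ(q0, □) = (q1, □, L)  ⊢  1100[q1]0□ (head at position 4)
Step 7: δ(q1, 0) = (q2, 1, L)  ⊢  110[q2]01□ (head at position 3)
Step 8: δ(q2, 0) = (q2, 0, L)  ⊢  11[q2]001□ (head at position 2)
Step 9: δ(q2, 0) = (q2, 0, L)  ⊢  1[q2]1001□ (head at position 1)
Step 10: δ(q2, 1) = (q2, 1, L)  ⊢  [q2]11001□ (head at position 0)
Step 11: δ(q2, 1) = (q2, 1, L)  ⊢  [q2]□11001□ (head at position -1)
Step 12: δ(q2, □) = (qA, □, R)  ⊢  □[qA]11001□ (head at position 0)
The machine is in qA, so it halts and accepts.
Number of transitions executed: 12.

Final answer: 12 steps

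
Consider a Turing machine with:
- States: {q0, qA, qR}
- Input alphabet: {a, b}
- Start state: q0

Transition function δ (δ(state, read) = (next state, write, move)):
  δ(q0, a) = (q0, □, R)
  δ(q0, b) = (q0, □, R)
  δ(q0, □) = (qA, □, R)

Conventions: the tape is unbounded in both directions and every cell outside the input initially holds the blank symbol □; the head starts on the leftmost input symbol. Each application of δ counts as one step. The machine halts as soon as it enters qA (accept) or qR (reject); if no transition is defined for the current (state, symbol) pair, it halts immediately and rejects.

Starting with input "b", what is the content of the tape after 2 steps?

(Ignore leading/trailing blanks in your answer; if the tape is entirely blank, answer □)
Step 0: [q0]b (head at position 0)
Step 1: δ(q0, b) = (q0, □, R)  ⊢  □[q0]□ (head at position 1)
Step 2: δ(q0, □) = (qA, □, R)  ⊢  □□[qA]□ (head at position 2)
Tape after 2 steps (ignoring surrounding blanks): □

Final answer: Tape: □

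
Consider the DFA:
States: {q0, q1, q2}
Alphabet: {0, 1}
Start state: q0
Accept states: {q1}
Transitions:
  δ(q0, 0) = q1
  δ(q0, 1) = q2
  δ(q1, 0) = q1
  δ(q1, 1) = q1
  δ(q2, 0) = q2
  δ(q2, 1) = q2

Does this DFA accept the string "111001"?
Processing string "111001":
  q0 --1--> q2
  q2 --1--> q2
  q2 --1--> q2
  q2 --0--> q2
  q2 --0--> q2
  q2 --1--> q2
Final state: q2
Accept states: {q1}
q2 is not an accept state, so the string is rejected.

Final answer: No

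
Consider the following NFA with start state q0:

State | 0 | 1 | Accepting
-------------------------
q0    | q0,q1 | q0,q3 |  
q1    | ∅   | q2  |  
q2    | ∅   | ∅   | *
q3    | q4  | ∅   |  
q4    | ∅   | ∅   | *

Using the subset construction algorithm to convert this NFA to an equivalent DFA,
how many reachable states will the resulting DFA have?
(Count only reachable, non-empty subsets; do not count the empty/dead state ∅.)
Start subset: {q0}
{q0}: on 0 → {q0, q1}, on 1 → {q0, q3}
{q0, q1}: on 0 → {q0, q1}, on 1 → {q0, q2, q3}
{q0, q3}: on 0 → {q0, q1, q4}, on 1 → {q0, q3}
{q0, q2, q3}: on 0 → {q0, q1, q4}, on 1 → {q0, q3}
{q0, q1, q4}: on 0 → {q0, q1}, on 1 → {q0, q2, q3}
Reachable non-empty subsets: {q0}, {q0, q1}, {q0, q3}, {q0, q2, q3}, {q0, q1, q4} — 5 in total.

Final answer: 5 states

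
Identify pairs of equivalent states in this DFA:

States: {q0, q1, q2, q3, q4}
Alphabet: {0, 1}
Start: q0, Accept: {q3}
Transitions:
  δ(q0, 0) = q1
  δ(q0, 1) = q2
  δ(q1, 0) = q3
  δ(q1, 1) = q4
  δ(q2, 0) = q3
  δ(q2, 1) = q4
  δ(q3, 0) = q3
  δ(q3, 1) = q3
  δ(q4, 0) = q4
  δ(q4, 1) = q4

Using the table-filling algorithm:
Round 0 – mark pairs where exactly one state is accepting: (q0,q3), (q1,q3), (q2,q3), (q3,q4)
Round 1 – newly marked: (q0,q1) [on 0: q1 vs q3, already marked]; (q0,q2) [on 0: q1 vs q3, already marked]; (q1,q4) [on 0: q3 vs q4, already marked]; (q2,q4) [on 0: q3 vs q4, already marked]
Round 2 – newly marked: (q0,q4) [on 0: q1 vs q4, already marked]
No further pairs can be marked.
(q1, q2) unmarked: δ(q1,0)=q3, δ(q2,0)=q3; δ(q1,1)=q4, δ(q2,1)=q4 → equivalent
Equivalent pairs: (q1, q2)

Final answer: Equivalent pairs: (q1, q2)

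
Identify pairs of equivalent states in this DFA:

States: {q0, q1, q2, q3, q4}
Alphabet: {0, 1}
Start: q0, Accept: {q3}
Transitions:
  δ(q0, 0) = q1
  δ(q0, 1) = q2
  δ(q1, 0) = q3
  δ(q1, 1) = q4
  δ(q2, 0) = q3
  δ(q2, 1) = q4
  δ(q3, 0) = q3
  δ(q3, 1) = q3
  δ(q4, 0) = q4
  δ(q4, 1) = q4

Using the table-filling algorithm:
Round 0 – mark pairs where exactly one state is accepting: (q0,q3), (q1,q3), (q2,q3), (q3,q4)
Round 1 – newly marked: (q0,q1) [on 0: q1 vs q3, already marked]; (q0,q2) [on 0: q1 vs q3, already marked]; (q1,q4) [on 0: q3 vs q4, already marked]; (q2,q4) [on 0: q3 vs q4, already marked]
Round 2 – newly marked: (q0,q4) [on 0: q1 vs q4, already marked]
No further pairs can be marked.
(q1, q2) unmarked: δ(q1,0)=q3, δ(q2,0)=q3; δ(q1,1)=q4, δ(q2,1)=q4 → equivalent
Equivalent pairs: (q1, q2)

Final answer: Equivalent pairs: (q1, q2)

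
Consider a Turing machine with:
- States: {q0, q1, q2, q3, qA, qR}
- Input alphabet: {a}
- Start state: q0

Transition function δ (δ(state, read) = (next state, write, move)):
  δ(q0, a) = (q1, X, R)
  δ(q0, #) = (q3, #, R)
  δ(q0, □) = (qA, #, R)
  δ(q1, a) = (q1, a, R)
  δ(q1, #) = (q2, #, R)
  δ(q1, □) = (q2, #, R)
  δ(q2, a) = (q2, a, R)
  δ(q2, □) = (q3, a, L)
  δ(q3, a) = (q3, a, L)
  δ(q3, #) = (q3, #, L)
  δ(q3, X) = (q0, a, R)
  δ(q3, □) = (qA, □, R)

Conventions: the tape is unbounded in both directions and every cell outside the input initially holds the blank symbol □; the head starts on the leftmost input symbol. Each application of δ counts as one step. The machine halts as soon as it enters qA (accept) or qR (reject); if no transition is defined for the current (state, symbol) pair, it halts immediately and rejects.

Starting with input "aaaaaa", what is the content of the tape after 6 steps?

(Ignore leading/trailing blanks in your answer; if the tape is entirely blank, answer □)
Step 0: [q0]aaaaaa (head at position 0)
Step 1: δ(q0, a) = (q1, X, R)  ⊢  X[q1]aaaaa (head at position 1)
Step 2: δ(q1, a) = (q1, a, R)  ⊢  Xa[q1]aaaa (head at position 2)
Step 3: δ(q1, a) = (q1, a, R)  ⊢  Xaa[q1]aaa (head at position 3)
Step 4: δ(q1, a) = (q1, a, R)  ⊢  Xaaa[q1]aa (head at position 4)
Step 5: δ(q1, a) = (q1, a, R)  ⊢  Xaaaa[q1]a (head at position 5)
Step 6: δ(q1, a) = (q1, a, R)  ⊢  Xaaaaa[q1]□ (head at position 6)
Tape after 6 steps (ignoring surrounding blanks): Xaaaaa

Final answer: Tape: Xaaaaa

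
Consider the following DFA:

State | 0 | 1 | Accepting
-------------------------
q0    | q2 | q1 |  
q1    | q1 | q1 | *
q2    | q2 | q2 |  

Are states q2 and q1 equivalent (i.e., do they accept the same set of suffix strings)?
Try the suffix ε (the empty string).
From q2: q2 — not accepting.
From q1: q1 — accepting.
The two states disagree on this suffix, so they are not equivalent.

Final answer: No. Distinguishing string: ε (the empty string) - accepted from q1 but not from q2.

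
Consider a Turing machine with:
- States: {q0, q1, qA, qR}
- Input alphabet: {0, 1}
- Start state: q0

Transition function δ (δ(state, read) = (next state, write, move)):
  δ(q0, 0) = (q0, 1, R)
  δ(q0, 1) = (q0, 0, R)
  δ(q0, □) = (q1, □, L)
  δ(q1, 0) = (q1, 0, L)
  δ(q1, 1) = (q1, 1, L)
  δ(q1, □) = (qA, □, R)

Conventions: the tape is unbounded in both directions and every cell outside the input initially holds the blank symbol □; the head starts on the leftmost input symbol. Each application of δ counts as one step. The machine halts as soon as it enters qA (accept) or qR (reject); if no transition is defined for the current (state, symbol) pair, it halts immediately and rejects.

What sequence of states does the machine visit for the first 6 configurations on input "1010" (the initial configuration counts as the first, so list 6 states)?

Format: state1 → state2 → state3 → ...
Step 0: [q0]1010 (head at position 0)
Step 1: δ(q0, 1) = (q0, 0, R)  ⊢  0[q0]010 (head at position 1)
Step 2: δ(q0, 0) = (q0, 1, R)  ⊢  01[q0]10 (head at position 2)
Step 3: δ(q0, 1) = (q0, 0, R)  ⊢  010[q0]0 (head at position 3)
Step 4: δ(q0, 0) = (q0, 1, R)  ⊢  0101[q0]□ (head at position 4)
Step 5: δ(q0, □) = (q1, □, L)  ⊢  010[q1]1□ (head at position 3)
Reading off the states of these 6 configurations: q0 → q0 → q0 → q0 → q0 → q1

Final answer: q0 → q0 → q0 → q0 → q0 → q1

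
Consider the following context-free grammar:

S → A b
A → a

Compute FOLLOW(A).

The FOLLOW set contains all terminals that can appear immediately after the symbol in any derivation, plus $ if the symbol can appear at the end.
A occurs only in S → A b, where it is immediately followed by the terminal b. So FOLLOW(A) = {b}.

Final answer: {b}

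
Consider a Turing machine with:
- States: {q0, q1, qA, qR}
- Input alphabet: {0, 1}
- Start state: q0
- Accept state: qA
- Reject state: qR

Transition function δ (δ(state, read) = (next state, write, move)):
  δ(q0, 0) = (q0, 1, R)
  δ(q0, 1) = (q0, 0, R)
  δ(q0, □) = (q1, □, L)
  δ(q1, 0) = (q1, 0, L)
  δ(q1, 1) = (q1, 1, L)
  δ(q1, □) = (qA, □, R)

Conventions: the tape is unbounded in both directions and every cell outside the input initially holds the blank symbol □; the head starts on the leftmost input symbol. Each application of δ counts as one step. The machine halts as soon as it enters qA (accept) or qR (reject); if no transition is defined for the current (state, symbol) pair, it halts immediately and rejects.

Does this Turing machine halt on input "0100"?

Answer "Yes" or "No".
Step 0: [q0]0100 (head at position 0)
Step 1: δ(q0, 0) = (q0, 1, R)  ⊢  1[q0]100 (head at position 1)
Step 2: δ(q0, 1) = (q0, 0, R)  ⊢  10[q0]00 (head at position 2)
Step 3: δ(q0, 0) = (q0, 1, R)  ⊢  101[q0]0 (head at position 3)
Step 4: δ(q0, 0) = (q0, 1, R)  ⊢  1011[q0]□ (head at position 4)
Step 5: δ(q0, □) = (q1, □, L)  ⊢  101[q1]1□ (head at position 3)
Step 6: δ(q1, 1) = (q1, 1, L)  ⊢  10[q1]11□ (head at position 2)
Step 7: δ(q1, 1) = (q1, 1, L)  ⊢  1[q1]011□ (head at position 1)
Step 8: δ(q1, 0) = (q1, 0, L)  ⊢  [q1]1011□ (head at position 0)
Step 9: δ(q1, 1) = (q1, 1, L)  ⊢  [q1]□1011□ (head at position -1)
Step 10: δ(q1, □) = (qA, □, R)  ⊢  □[qA]1011□ (head at position 0)
The machine is in qA, so it halts and accepts.
It halts after 10 steps.

Final answer: Yes - halts after 10 steps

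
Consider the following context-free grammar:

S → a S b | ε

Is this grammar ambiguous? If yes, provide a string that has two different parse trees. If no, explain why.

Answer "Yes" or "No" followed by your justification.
At every step exactly one production applies: if the remaining string to generate is non-empty it starts with a and ends with b, forcing S → a S b; if it is empty, S → ε is forced. Hence each string a^n b^n has exactly one derivation (S → a S b applied n times, then S → ε) and one parse tree.

Final answer: No - the grammar is unambiguous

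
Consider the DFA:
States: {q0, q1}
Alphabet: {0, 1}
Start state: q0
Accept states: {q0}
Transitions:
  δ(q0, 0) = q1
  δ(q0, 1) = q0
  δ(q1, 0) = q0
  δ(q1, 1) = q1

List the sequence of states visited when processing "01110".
Starting at q0
Read '0': q0 -> q1
Read '1': q1 -> q1
Read '1': q1 -> q1
Read '1': q1 -> q1
Read '0': q1 -> q0

Final answer: q0 -> q1 -> q1 -> q1 -> q1 -> q0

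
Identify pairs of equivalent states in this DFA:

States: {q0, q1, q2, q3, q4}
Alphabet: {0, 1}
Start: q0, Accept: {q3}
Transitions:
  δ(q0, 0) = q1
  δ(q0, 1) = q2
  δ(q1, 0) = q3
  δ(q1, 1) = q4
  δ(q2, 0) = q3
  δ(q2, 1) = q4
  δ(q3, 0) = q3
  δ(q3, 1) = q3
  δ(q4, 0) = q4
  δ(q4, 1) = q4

Using the table-filling algorithm:
Round 0 – mark pairs where exactly one state is accepting: (q0,q3), (q1,q3), (q2,q3), (q3,q4)
Round 1 – newly marked: (q0,q1) [on 0: q1 vs q3, already marked]; (q0,q2) [on 0: q1 vs q3, already marked]; (q1,q4) [on 0: q3 vs q4, already marked]; (q2,q4) [on 0: q3 vs q4, already marked]
Round 2 – newly marked: (q0,q4) [on 0: q1 vs q4, already marked]
No further pairs can be marked.
(q1, q2) unmarked: δ(q1,0)=q3, δ(q2,0)=q3; δ(q1,1)=q4, δ(q2,1)=q4 → equivalent
Equivalent pairs: (q1, q2)

Final answer: Equivalent pairs: (q1, q2)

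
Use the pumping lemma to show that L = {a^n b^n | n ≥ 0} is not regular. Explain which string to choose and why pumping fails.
Language: L = {a^n b^n | n ≥ 0} (equal numbers of a's followed by b's)
Step 1: Assume for contradiction that L is regular, with pumping length p.
Step 2: Choose s = a^p b^p. Then s ∈ L (it has p a's followed by p b's) and |s| ≥ p.
Step 3: Consider any decomposition s = xyz with |xy| ≤ p and |y| > 0. Since |xy| ≤ p and the first p symbols of s are all a's, y = a^k for some k with 1 ≤ k ≤ p.
Step 4: Pumping up (i = 2): xy²z = a^(p+k) b^p, which has more a's than b's, so xy²z ∉ L.
This contradicts the pumping lemma, so L is not regular.

Final answer: Choose s = a^p b^p. Since |xy| ≤ p, y = a^k with k ≥ 1. Then xy²z = a^(p+k) b^p ∉ L.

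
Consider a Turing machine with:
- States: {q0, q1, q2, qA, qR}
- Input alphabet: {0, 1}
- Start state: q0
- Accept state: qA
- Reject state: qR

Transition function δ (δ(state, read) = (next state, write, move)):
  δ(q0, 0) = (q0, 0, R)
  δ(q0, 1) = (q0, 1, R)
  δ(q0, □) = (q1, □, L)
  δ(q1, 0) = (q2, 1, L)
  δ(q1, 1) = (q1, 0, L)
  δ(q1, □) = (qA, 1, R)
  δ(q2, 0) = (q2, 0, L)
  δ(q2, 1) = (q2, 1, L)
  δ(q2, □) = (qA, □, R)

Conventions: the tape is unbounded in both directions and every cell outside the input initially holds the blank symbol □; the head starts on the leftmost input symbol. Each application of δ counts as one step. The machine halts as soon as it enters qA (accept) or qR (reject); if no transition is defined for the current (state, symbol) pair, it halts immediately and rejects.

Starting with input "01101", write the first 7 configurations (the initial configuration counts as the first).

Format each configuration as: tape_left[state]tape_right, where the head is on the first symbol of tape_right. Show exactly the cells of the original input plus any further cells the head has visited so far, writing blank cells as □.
Step 0: [q0]01101 (head at position 0)
Step 1: δ(q0, 0) = (q0, 0, R)  ⊢  0[q0]1101 (head at position 1)
Step 2: δ(q0, 1) = (q0, 1, R)  ⊢  01[q0]101 (head at position 2)
Step 3: δ(q0, 1) = (q0, 1, R)  ⊢  011[q0]01 (head at position 3)
Step 4: δ(q0, 0) = (q0, 0, R)  ⊢  0110[q0]1 (head at position 4)
Step 5: δ(q0, 1) = (q0, 1, R)  ⊢  01101[q0]□ (head at position 5)
Step 6: δ(q0, □) = (q1, □, L)  ⊢  0110[q1]1□ (head at position 4)

Final answer: [q0]01101 ⊢ 0[q0]1101 ⊢ 01[q0]101 ⊢ 011[q0]01 ⊢ 0110[q0]1 ⊢ 01101[q0]□ ⊢ 0110[q1]1□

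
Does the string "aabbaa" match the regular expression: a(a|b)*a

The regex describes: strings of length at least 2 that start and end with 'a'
Yes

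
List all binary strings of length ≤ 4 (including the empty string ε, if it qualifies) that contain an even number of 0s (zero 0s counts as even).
Checking every binary string of length 0 to 4:
  Length 0: accepted: ε | rejected: (none)
  Length 1: accepted: 1 | rejected: 0
  Length 2: accepted: 00, 11 | rejected: 01, 10
  Length 3: accepted: 001, 010, 100, 111 | rejected: 000, 011, 101, 110
  Length 4: accepted: 0000, 0011, 0101, 0110, 1001, 1010, 1100, 1111 | rejected: 0001, 0010, 0100, 0111, 1000, 1011, 1101, 1110
Total: 16 string(s).

Final answer: ε, 1, 00, 11, 001, 010, 100, 111, 0000, 0011, 0101, 0110, 1001, 1010, 1100, 1111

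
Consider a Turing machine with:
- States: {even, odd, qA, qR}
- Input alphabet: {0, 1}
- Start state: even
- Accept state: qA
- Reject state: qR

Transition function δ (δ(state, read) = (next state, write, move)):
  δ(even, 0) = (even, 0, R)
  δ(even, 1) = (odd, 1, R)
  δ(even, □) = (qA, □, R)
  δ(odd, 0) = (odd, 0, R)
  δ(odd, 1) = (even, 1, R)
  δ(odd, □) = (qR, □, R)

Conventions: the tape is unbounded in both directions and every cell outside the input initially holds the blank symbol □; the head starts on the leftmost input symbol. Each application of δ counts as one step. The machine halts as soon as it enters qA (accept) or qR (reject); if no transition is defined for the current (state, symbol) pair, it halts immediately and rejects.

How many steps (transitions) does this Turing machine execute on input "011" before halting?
Step 0: [even]011 (head at position 0)
Step 1: δ(even, 0) = (even, 0, R)  ⊢  0[even]11 (head at position 1)
Step 2: δ(even, 1) = (odd, 1, R)  ⊢  01[odd]1 (head at position 2)
Step 3: δ(odd, 1) = (even, 1, R)  ⊢  011[even]□ (head at position 3)
Step 4: δ(even, □) = (qA, □, R)  ⊢  011□[qA]□ (head at position 4)
The machine is in qA, so it halts and accepts.
Number of transitions executed: 4.

Final answer: 4 steps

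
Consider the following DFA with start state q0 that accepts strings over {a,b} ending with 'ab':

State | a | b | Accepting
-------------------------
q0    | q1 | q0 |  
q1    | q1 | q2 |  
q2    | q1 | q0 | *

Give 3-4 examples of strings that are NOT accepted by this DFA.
Any strings that end in a non-accepting state work; for example:
"aba": q0 → q1 → q2 → q1; q1 is not accepting → rejected
"abb": q0 → q1 → q2 → q0; q0 is not accepting → rejected
"bba": q0 → q0 → q0 → q1; q1 is not accepting → rejected
"aaaa": q0 → q1 → q1 → q1 → q1; q1 is not accepting → rejected

Final answer: "aba", "abb", "bba", "aaaa"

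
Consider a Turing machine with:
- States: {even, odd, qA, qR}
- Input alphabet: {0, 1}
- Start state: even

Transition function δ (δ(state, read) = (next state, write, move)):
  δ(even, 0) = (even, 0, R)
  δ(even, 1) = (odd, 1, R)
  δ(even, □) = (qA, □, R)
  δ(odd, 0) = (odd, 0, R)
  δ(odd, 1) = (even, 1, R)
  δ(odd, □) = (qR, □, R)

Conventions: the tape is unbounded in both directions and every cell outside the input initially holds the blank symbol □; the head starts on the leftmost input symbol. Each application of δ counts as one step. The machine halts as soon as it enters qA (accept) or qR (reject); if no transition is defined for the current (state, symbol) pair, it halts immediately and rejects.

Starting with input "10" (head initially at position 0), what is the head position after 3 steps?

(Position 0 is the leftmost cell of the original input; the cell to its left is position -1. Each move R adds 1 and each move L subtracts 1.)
Step 0: [even]10 (head at position 0)
Step 1: δ(even, 1) = (odd, 1, R)  ⊢  1[odd]0 (head at position 1)
Step 2: δ(odd, 0) = (odd, 0, R)  ⊢  10[odd]□ (head at position 2)
Step 3: δ(odd, □) = (qR, □, R)  ⊢  10□[qR]□ (head at position 3)
Head position after 3 steps: 3

Final answer: Position 3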